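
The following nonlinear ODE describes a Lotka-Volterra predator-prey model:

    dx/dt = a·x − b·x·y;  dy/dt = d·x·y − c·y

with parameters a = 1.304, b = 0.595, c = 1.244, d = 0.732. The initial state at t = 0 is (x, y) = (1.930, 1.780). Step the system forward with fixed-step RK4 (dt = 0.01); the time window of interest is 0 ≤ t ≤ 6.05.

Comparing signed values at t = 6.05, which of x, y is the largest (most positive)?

t=0.000: state=(1.930, 1.780)
step 1 (dt=0.01): k1=(0.473, 0.300), k2=(0.472, 0.304), k3=(0.471, 0.304), k4=(0.470, 0.307); state += dt/6·(k1+2k2+2k3+k4)
t=0.010: state=(1.935, 1.783)
t=0.020: state=(1.939, 1.786)
t=0.030: state=(1.944, 1.789)
continuing one RK4 step at a time; state shown every 20 steps (Δt=0.2):
t=0.200: state=(2.019, 1.853)
t=0.400: state=(2.090, 1.953)
t=0.600: state=(2.135, 2.075)
t=0.800: state=(2.147, 2.215)
t=1.000: state=(2.122, 2.361)
t=1.200: state=(2.062, 2.502)
t=1.400: state=(1.973, 2.622)
t=1.600: state=(1.864, 2.708)
t=1.800: state=(1.748, 2.751)
t=2.000: state=(1.635, 2.747)
t=2.200: state=(1.534, 2.701)
t=2.400: state=(1.450, 2.619)
t=2.600: state=(1.387, 2.513)
t=2.800: state=(1.344, 2.393)
t=3.000: state=(1.322, 2.267)
t=3.200: state=(1.320, 2.144)
t=3.400: state=(1.337, 2.031)
t=3.600: state=(1.371, 1.930)
t=3.800: state=(1.422, 1.846)
t=4.000: state=(1.487, 1.781)
t=4.200: state=(1.566, 1.736)
t=4.400: state=(1.656, 1.713)
t=4.600: state=(1.754, 1.715)
t=4.800: state=(1.854, 1.741)
t=5.000: state=(1.950, 1.794)
t=5.200: state=(2.036, 1.873)
t=5.400: state=(2.102, 1.977)
t=5.600: state=(2.140, 2.104)
t=5.800: state=(2.145, 2.246)
t=6.000: state=(2.112, 2.393)
t=6.050: state=(2.099, 2.428)
compare at T: x=2.099, y=2.428

largest component: y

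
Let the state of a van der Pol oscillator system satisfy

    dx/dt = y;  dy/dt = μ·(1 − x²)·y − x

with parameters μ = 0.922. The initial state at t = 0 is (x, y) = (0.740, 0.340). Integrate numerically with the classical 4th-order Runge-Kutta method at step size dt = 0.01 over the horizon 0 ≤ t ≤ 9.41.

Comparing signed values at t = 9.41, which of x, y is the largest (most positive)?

largest component: y

t=0.000: state=(0.740, 0.340)
step 1 (dt=0.01): k1=(0.340, -0.598), k2=(0.337, -0.602), k3=(0.337, -0.602), k4=(0.334, -0.606); state += dt/6·(k1+2k2+2k3+k4)
t=0.010: state=(0.743, 0.334)
t=0.020: state=(0.747, 0.328)
t=0.030: state=(0.750, 0.322)
continuing one RK4 step at a time; state shown every 50 steps (Δt=0.5):
t=0.500: state=(0.823, -0.029)
t=1.000: state=(0.701, -0.466)
t=1.500: state=(0.346, -0.972)
t=2.000: state=(-0.289, -1.564)
t=2.500: state=(-1.123, -1.552)
t=3.000: state=(-1.629, -0.412)
t=3.500: state=(-1.610, 0.385)
t=4.000: state=(-1.307, 0.806)
t=4.500: state=(-0.794, 1.282)
t=5.000: state=(0.035, 2.099)
t=5.500: state=(1.230, 2.319)
t=6.000: state=(1.940, 0.469)
t=6.500: state=(1.904, -0.422)
t=7.000: state=(1.608, -0.735)
t=7.500: state=(1.167, -1.053)
t=8.000: state=(0.510, -1.642)
t=8.500: state=(-0.540, -2.533)
t=9.000: state=(-1.695, -1.571)
t=9.410: state=(-2.004, -0.099)
compare at T: x=-2.004, y=-0.099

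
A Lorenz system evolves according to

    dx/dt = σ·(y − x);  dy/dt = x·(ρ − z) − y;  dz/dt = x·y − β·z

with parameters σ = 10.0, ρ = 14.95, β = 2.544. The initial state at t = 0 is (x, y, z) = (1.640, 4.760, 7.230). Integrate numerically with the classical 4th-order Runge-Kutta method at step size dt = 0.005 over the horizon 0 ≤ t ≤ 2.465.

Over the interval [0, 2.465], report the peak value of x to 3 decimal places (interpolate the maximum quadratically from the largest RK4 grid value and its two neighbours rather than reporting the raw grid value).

max x = 9.549

t=0.000: state=(1.640, 4.760, 7.230)
step 1 (dt=0.005): k1=(31.200, 7.901, -10.587), k2=(30.618, 8.529, -10.114), k3=(30.648, 8.514, -10.121), k4=(30.093, 9.132, -9.652); state += dt/6·(k1+2k2+2k3+k4)
t=0.005: state=(1.793, 4.803, 7.179)
t=0.010: state=(1.941, 4.851, 7.133)
t=0.015: state=(2.084, 4.906, 7.092)
continuing one RK4 step at a time; state shown every 20 steps (Δt=0.1):
t=0.100: state=(4.184, 6.568, 7.120)
t=0.200: state=(6.751, 9.469, 9.487)
t=0.300: state=(9.124, 10.710, 14.820)
t=0.400: state=(9.132, 7.472, 19.253)
t=0.500: state=(6.497, 3.466, 18.629)
t=0.600: state=(3.929, 2.012, 15.596)
t=0.700: state=(2.693, 2.064, 12.645)
t=0.800: state=(2.512, 2.718, 10.332)
t=0.900: state=(3.040, 3.884, 8.807)
t=1.000: state=(4.214, 5.727, 8.364)
t=1.100: state=(6.042, 8.124, 9.662)
t=1.200: state=(8.061, 9.745, 13.265)
t=1.300: state=(8.793, 8.357, 17.366)
t=1.400: state=(7.300, 5.066, 18.288)
t=1.500: state=(5.065, 3.109, 16.305)
t=1.600: state=(3.646, 2.774, 13.707)
t=1.700: state=(3.248, 3.276, 11.513)
t=1.800: state=(3.627, 4.336, 10.062)
t=1.900: state=(4.642, 5.949, 9.675)
t=2.000: state=(6.171, 7.846, 10.840)
t=2.100: state=(7.709, 8.904, 13.704)
t=2.200: state=(8.161, 7.754, 16.685)
t=2.300: state=(7.011, 5.332, 17.354)
t=2.400: state=(5.307, 3.782, 15.853)
t=2.465: state=(4.478, 3.472, 14.480)
largest grid value and its neighbours: x(0.345)=9.54268, x(0.350)=9.54866, x(0.355)=9.54592
parabola through these three points peaks at t≈0.351 with x≈9.54881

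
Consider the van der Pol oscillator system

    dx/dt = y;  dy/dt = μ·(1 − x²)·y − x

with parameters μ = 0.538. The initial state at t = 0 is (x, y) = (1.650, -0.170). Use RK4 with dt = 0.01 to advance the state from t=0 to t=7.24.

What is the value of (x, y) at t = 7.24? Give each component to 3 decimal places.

t=0.000: state=(1.650, -0.170)
step 1 (dt=0.01): k1=(-0.170, -1.492), k2=(-0.177, -1.485), k3=(-0.177, -1.485), k4=(-0.185, -1.478); state += dt/6·(k1+2k2+2k3+k4)
t=0.010: state=(1.648, -0.185)
t=0.020: state=(1.646, -0.200)
t=0.030: state=(1.644, -0.214)
continuing one RK4 step at a time; state shown every 25 steps (Δt=0.25):
t=0.250: state=(1.565, -0.501)
t=0.500: state=(1.405, -0.770)
t=0.750: state=(1.182, -1.013)
t=1.000: state=(0.898, -1.261)
t=1.250: state=(0.550, -1.531)
t=1.500: state=(0.131, -1.813)
t=1.750: state=(-0.352, -2.038)
t=2.000: state=(-0.870, -2.054)
t=2.250: state=(-1.349, -1.710)
t=2.500: state=(-1.700, -1.073)
t=2.750: state=(-1.883, -0.404)
t=3.000: state=(-1.915, 0.118)
t=3.250: state=(-1.837, 0.483)
t=3.500: state=(-1.682, 0.749)
t=3.750: state=(-1.466, 0.972)
t=4.000: state=(-1.196, 1.193)
t=4.250: state=(-0.868, 1.439)
t=4.500: state=(-0.473, 1.722)
t=4.750: state=(-0.005, 2.016)
t=5.000: state=(0.527, 2.212)
t=5.250: state=(1.076, 2.110)
t=5.500: state=(1.546, 1.593)
t=5.750: state=(1.853, 0.851)
t=6.000: state=(1.979, 0.187)
t=6.250: state=(1.963, -0.283)
t=6.500: state=(1.850, -0.601)
t=6.750: state=(1.669, -0.838)
t=7.000: state=(1.433, -1.048)
t=7.240: state=(1.157, -1.258)

(x, y) = (1.157, -1.258)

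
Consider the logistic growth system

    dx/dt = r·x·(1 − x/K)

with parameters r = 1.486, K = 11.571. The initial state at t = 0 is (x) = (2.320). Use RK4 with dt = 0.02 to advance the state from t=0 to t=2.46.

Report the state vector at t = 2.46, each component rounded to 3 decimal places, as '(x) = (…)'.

(x) = (10.490)

t=0.000: state=(2.320)
step 1 (dt=0.02): k1=(2.756), k2=(2.781), k3=(2.781), k4=(2.805); state += dt/6·(k1+2k2+2k3+k4)
t=0.020: state=(2.376)
t=0.040: state=(2.432)
t=0.060: state=(2.490)
continuing one RK4 step at a time; state shown every 5 steps (Δt=0.1):
t=0.100: state=(2.608)
t=0.200: state=(2.920)
t=0.300: state=(3.256)
t=0.400: state=(3.615)
t=0.500: state=(3.994)
t=0.600: state=(4.391)
t=0.700: state=(4.803)
t=0.800: state=(5.225)
t=0.900: state=(5.653)
t=1.000: state=(6.083)
t=1.100: state=(6.509)
t=1.200: state=(6.928)
t=1.300: state=(7.334)
t=1.400: state=(7.725)
t=1.500: state=(8.096)
t=1.600: state=(8.446)
t=1.700: state=(8.774)
t=1.800: state=(9.077)
t=1.900: state=(9.355)
t=2.000: state=(9.609)
t=2.100: state=(9.840)
t=2.200: state=(10.047)
t=2.300: state=(10.233)
t=2.400: state=(10.399)
t=2.460: state=(10.490)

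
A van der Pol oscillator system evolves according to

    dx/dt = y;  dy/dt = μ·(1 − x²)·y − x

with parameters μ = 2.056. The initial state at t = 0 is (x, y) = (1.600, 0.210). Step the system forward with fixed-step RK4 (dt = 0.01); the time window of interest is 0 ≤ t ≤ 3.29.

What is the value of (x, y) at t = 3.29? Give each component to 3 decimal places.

(x, y) = (-1.953, 0.289)

t=0.000: state=(1.600, 0.210)
step 1 (dt=0.01): k1=(0.210, -2.274), k2=(0.199, -2.240), k3=(0.199, -2.240), k4=(0.188, -2.206); state += dt/6·(k1+2k2+2k3+k4)
t=0.010: state=(1.602, 0.188)
t=0.020: state=(1.604, 0.166)
t=0.030: state=(1.605, 0.145)
continuing one RK4 step at a time; state shown every 20 steps (Δt=0.2):
t=0.200: state=(1.605, -0.127)
t=0.400: state=(1.560, -0.305)
t=0.600: state=(1.487, -0.413)
t=0.800: state=(1.396, -0.499)
t=1.000: state=(1.287, -0.589)
t=1.200: state=(1.159, -0.702)
t=1.400: state=(1.003, -0.865)
t=1.600: state=(0.807, -1.118)
t=1.800: state=(0.545, -1.545)
t=2.000: state=(0.168, -2.285)
t=2.200: state=(-0.395, -3.378)
t=2.400: state=(-1.141, -3.784)
t=2.600: state=(-1.752, -2.077)
t=2.800: state=(-1.988, -0.483)
t=3.000: state=(-2.016, 0.091)
t=3.200: state=(-1.978, 0.257)
t=3.290: state=(-1.953, 0.289)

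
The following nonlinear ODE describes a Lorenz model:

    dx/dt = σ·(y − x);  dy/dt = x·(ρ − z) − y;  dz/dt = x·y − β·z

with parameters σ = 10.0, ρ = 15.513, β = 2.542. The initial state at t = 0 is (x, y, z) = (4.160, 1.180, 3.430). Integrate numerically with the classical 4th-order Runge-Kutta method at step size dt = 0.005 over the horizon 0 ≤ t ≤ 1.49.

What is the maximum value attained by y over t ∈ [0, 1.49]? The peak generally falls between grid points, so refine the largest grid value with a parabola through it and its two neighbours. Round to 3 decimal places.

max y = 13.262

t=0.000: state=(4.160, 1.180, 3.430)
step 1 (dt=0.005): k1=(-29.800, 49.085, -3.810), k2=(-27.828, 48.101, -3.373), k3=(-27.902, 48.159, -3.379), k4=(-25.997, 47.227, -2.964); state += dt/6·(k1+2k2+2k3+k4)
t=0.005: state=(4.021, 1.421, 3.413)
t=0.010: state=(3.900, 1.653, 3.400)
t=0.015: state=(3.796, 1.877, 3.391)
continuing one RK4 step at a time; state shown every 10 steps (Δt=0.05):
t=0.050: state=(3.456, 3.302, 3.414)
t=0.100: state=(3.803, 5.223, 3.726)
t=0.150: state=(4.803, 7.340, 4.548)
t=0.200: state=(6.303, 9.720, 6.237)
t=0.250: state=(8.149, 12.002, 9.216)
t=0.300: state=(9.984, 13.243, 13.590)
t=0.350: state=(11.146, 12.281, 18.458)
t=0.400: state=(10.954, 9.024, 21.905)
t=0.450: state=(9.344, 5.092, 22.671)
t=0.500: state=(7.005, 2.194, 21.330)
t=0.550: state=(4.756, 0.714, 19.162)
t=0.600: state=(3.033, 0.192, 16.949)
t=0.650: state=(1.892, 0.126, 14.942)
t=0.700: state=(1.216, 0.225, 13.170)
t=0.750: state=(0.856, 0.367, 11.612)
t=0.800: state=(0.696, 0.519, 10.242)
t=0.850: state=(0.661, 0.686, 9.038)
t=0.900: state=(0.712, 0.886, 7.985)
t=0.950: state=(0.833, 1.143, 7.068)
t=1.000: state=(1.025, 1.486, 6.282)
t=1.050: state=(1.301, 1.954, 5.626)
t=1.100: state=(1.688, 2.596, 5.114)
t=1.150: state=(2.223, 3.473, 4.781)
t=1.200: state=(2.957, 4.660, 4.704)
t=1.250: state=(3.946, 6.220, 5.025)
t=1.300: state=(5.243, 8.158, 5.980)
t=1.350: state=(6.845, 10.294, 7.901)
t=1.400: state=(8.608, 12.078, 11.068)
t=1.450: state=(10.135, 12.555, 15.274)
t=1.490: state=(10.775, 11.439, 18.638)
largest grid value and its neighbours: y(0.300)=13.24305, y(0.305)=13.26119, y(0.310)=13.25540
parabola through these three points peaks at t≈0.306 with y≈13.26199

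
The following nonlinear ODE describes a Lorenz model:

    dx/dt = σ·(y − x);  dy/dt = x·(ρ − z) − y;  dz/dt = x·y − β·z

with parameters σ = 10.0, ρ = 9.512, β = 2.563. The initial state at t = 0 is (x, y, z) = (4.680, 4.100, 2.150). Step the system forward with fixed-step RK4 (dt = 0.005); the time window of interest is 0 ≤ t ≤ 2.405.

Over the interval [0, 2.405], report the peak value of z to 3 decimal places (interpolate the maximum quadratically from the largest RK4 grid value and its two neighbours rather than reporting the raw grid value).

max z = 12.709

t=0.000: state=(4.680, 4.100, 2.150)
step 1 (dt=0.005): k1=(-5.800, 30.354, 13.678), k2=(-4.896, 30.012, 13.885), k3=(-4.927, 30.027, 13.889), k4=(-4.052, 29.699, 14.097); state += dt/6·(k1+2k2+2k3+k4)
t=0.005: state=(4.655, 4.250, 2.219)
t=0.010: state=(4.639, 4.397, 2.291)
t=0.015: state=(4.631, 4.541, 2.365)
continuing one RK4 step at a time; state shown every 20 steps (Δt=0.1):
t=0.100: state=(5.305, 6.692, 4.034)
t=0.200: state=(6.854, 8.302, 7.267)
t=0.300: state=(7.684, 7.694, 10.985)
t=0.400: state=(6.795, 5.159, 12.697)
t=0.500: state=(4.910, 3.026, 11.884)
t=0.600: state=(3.340, 2.143, 10.089)
t=0.700: state=(2.513, 2.021, 8.321)
t=0.800: state=(2.277, 2.264, 6.880)
t=0.900: state=(2.438, 2.759, 5.840)
t=1.000: state=(2.904, 3.510, 5.255)
t=1.100: state=(3.646, 4.517, 5.231)
t=1.200: state=(4.614, 5.650, 5.920)
t=1.300: state=(5.618, 6.521, 7.381)
t=1.400: state=(6.261, 6.571, 9.225)
t=1.500: state=(6.162, 5.666, 10.552)
t=1.600: state=(5.394, 4.447, 10.742)
t=1.700: state=(4.452, 3.590, 10.027)
t=1.800: state=(3.757, 3.247, 8.970)
t=1.900: state=(3.437, 3.299, 7.961)
t=2.000: state=(3.457, 3.624, 7.202)
t=2.100: state=(3.747, 4.148, 6.805)
t=2.200: state=(4.233, 4.786, 6.843)
t=2.300: state=(4.810, 5.384, 7.342)
t=2.400: state=(5.316, 5.718, 8.192)
t=2.405: state=(5.336, 5.724, 8.239)
largest grid value and its neighbours: z(0.405)=12.70647, z(0.410)=12.70900, z(0.415)=12.70511
parabola through these three points peaks at t≈0.409 with z≈12.70904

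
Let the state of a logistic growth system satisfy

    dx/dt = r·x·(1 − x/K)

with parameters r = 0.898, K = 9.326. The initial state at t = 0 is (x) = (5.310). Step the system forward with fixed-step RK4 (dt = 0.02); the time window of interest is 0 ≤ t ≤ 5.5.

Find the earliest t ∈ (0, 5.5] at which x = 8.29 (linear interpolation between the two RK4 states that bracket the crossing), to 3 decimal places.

t=0.000: state=(5.310)
step 1 (dt=0.02): k1=(2.053), k2=(2.051), k3=(2.051), k4=(2.048); state += dt/6·(k1+2k2+2k3+k4)
t=0.020: state=(5.351)
t=0.040: state=(5.392)
t=0.060: state=(5.433)
continuing one RK4 step at a time; state shown every 10 steps (Δt=0.2):
t=0.200: state=(5.715)
t=0.400: state=(6.103)
t=0.600: state=(6.471)
t=0.800: state=(6.814)
t=1.000: state=(7.129)
t=1.200: state=(7.417)
t=1.400: state=(7.675)
t=1.600: state=(7.905)
t=1.800: state=(8.108)
t=2.000: state=(8.286)
next step: t=2.020: state=(8.302) — x has crossed 8.29
linear interpolation between t=2.000 (8.28596) and t=2.020 (8.30244) → t≈2.005

t = 2.005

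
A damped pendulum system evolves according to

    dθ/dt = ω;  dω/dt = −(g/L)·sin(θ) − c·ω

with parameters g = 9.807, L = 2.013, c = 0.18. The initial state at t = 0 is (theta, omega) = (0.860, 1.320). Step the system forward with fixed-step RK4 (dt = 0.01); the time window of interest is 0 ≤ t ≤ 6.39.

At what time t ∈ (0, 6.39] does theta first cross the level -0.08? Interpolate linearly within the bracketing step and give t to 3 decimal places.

t=0.000: state=(0.860, 1.320)
step 1 (dt=0.01): k1=(1.320, -3.930), k2=(1.300, -3.947), k3=(1.300, -3.947), k4=(1.281, -3.964); state += dt/6·(k1+2k2+2k3+k4)
t=0.010: state=(0.873, 1.281)
t=0.020: state=(0.886, 1.241)
t=0.030: state=(0.898, 1.201)
continuing one RK4 step at a time; state shown every 25 steps (Δt=0.25):
t=0.250: state=(1.061, 0.272)
t=0.500: state=(0.997, -0.773)
t=0.750: state=(0.689, -1.638)
t=1.000: state=(0.212, -2.088)
t=1.130: state=(-0.061, -2.086)
next step: t=1.140: state=(-0.082, -2.079) — theta has crossed -0.08
linear interpolation between t=1.130 (-0.06070) and t=1.140 (-0.08153) → t≈1.139

t = 1.139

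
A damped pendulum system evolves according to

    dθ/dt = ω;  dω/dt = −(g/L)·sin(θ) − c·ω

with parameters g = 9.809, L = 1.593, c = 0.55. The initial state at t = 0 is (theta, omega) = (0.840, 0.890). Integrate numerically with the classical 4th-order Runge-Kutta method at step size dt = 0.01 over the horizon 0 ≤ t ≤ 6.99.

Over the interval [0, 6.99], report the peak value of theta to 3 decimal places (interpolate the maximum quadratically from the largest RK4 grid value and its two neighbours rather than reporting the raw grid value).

max theta = 0.918

t=0.000: state=(0.840, 0.890)
step 1 (dt=0.01): k1=(0.890, -5.075), k2=(0.865, -5.079), k3=(0.865, -5.078), k4=(0.839, -5.082); state += dt/6·(k1+2k2+2k3+k4)
t=0.010: state=(0.849, 0.839)
t=0.020: state=(0.857, 0.788)
t=0.030: state=(0.864, 0.737)
continuing one RK4 step at a time; state shown every 25 steps (Δt=0.25):
t=0.250: state=(0.905, -0.350)
t=0.500: state=(0.685, -1.348)
t=0.750: state=(0.273, -1.841)
t=1.000: state=(-0.178, -1.659)
t=1.250: state=(-0.510, -0.937)
t=1.500: state=(-0.630, -0.016)
t=1.750: state=(-0.528, 0.792)
t=2.000: state=(-0.264, 1.252)
t=2.250: state=(0.057, 1.233)
t=2.500: state=(0.317, 0.790)
t=2.750: state=(0.435, 0.141)
t=3.000: state=(0.391, -0.470)
t=3.250: state=(0.219, -0.849)
t=3.500: state=(-0.005, -0.891)
t=3.750: state=(-0.200, -0.618)
t=4.000: state=(-0.300, -0.169)
t=4.250: state=(-0.284, 0.279)
t=4.500: state=(-0.173, 0.576)
t=4.750: state=(-0.016, 0.637)
t=5.000: state=(0.126, 0.469)
t=5.250: state=(0.206, 0.160)
t=5.500: state=(0.205, -0.164)
t=5.750: state=(0.133, -0.390)
t=6.000: state=(0.024, -0.452)
t=6.250: state=(-0.079, -0.349)
t=6.500: state=(-0.142, -0.138)
t=6.750: state=(-0.147, 0.093)
t=6.990: state=(-0.103, 0.258)
largest grid value and its neighbours: theta(0.170)=0.91806, theta(0.180)=0.91814, theta(0.190)=0.91774
parabola through these three points peaks at t≈0.177 with theta≈0.91817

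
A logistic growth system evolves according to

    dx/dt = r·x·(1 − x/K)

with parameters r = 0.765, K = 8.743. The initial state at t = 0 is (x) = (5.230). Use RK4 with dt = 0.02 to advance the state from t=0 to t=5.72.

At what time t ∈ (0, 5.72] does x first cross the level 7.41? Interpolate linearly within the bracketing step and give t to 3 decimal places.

t=0.000: state=(5.230)
step 1 (dt=0.02): k1=(1.608), k2=(1.605), k3=(1.605), k4=(1.603); state += dt/6·(k1+2k2+2k3+k4)
t=0.020: state=(5.262)
t=0.040: state=(5.294)
t=0.060: state=(5.326)
continuing one RK4 step at a time; state shown every 10 steps (Δt=0.2):
t=0.200: state=(5.546)
t=0.400: state=(5.850)
t=0.600: state=(6.138)
t=0.800: state=(6.409)
t=1.000: state=(6.661)
t=1.200: state=(6.894)
t=1.400: state=(7.107)
t=1.600: state=(7.301)
t=1.720: state=(7.408)
next step: t=1.740: state=(7.425) — x has crossed 7.41
linear interpolation between t=1.720 (7.40813) and t=1.740 (7.42534) → t≈1.722

t = 1.722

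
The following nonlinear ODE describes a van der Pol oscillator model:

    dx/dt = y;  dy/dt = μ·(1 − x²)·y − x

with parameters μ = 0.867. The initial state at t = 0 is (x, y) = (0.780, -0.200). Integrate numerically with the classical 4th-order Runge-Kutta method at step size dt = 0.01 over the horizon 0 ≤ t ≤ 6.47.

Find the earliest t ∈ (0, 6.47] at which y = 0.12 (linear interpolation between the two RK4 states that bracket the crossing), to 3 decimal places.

t = 2.623

t=0.000: state=(0.780, -0.200)
step 1 (dt=0.01): k1=(-0.200, -0.848), k2=(-0.204, -0.849), k3=(-0.204, -0.849), k4=(-0.208, -0.849); state += dt/6·(k1+2k2+2k3+k4)
t=0.010: state=(0.778, -0.208)
t=0.020: state=(0.776, -0.217)
t=0.030: state=(0.774, -0.226)
continuing one RK4 step at a time; state shown every 25 steps (Δt=0.25):
t=0.250: state=(0.703, -0.416)
t=0.500: state=(0.571, -0.645)
t=0.750: state=(0.379, -0.893)
t=1.000: state=(0.122, -1.165)
t=1.250: state=(-0.203, -1.435)
t=1.500: state=(-0.588, -1.615)
t=1.750: state=(-0.990, -1.544)
t=2.000: state=(-1.332, -1.145)
t=2.250: state=(-1.548, -0.580)
t=2.500: state=(-1.628, -0.076)
t=2.620: state=(-1.625, 0.116)
next step: t=2.630: state=(-1.624, 0.130) — y has crossed 0.12
linear interpolation between t=2.620 (0.11557) and t=2.630 (0.13006) → t≈2.623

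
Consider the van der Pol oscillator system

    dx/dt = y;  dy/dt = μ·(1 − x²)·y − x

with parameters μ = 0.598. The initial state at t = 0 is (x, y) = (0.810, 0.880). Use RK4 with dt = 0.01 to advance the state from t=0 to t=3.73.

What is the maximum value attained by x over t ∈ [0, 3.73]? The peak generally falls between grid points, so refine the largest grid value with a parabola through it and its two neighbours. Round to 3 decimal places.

t=0.000: state=(0.810, 0.880)
step 1 (dt=0.01): k1=(0.880, -0.629), k2=(0.877, -0.638), k3=(0.877, -0.638), k4=(0.874, -0.647); state += dt/6·(k1+2k2+2k3+k4)
t=0.010: state=(0.819, 0.874)
t=0.020: state=(0.827, 0.867)
t=0.030: state=(0.836, 0.860)
continuing one RK4 step at a time; state shown every 20 steps (Δt=0.2):
t=0.200: state=(0.971, 0.721)
t=0.400: state=(1.095, 0.509)
t=0.600: state=(1.173, 0.268)
t=0.800: state=(1.202, 0.022)
t=1.000: state=(1.183, -0.212)
t=1.200: state=(1.118, -0.430)
t=1.400: state=(1.011, -0.635)
t=1.600: state=(0.864, -0.834)
t=1.800: state=(0.678, -1.034)
t=2.000: state=(0.450, -1.239)
t=2.200: state=(0.182, -1.447)
t=2.400: state=(-0.127, -1.636)
t=2.600: state=(-0.468, -1.761)
t=2.800: state=(-0.823, -1.753)
t=3.000: state=(-1.157, -1.557)
t=3.200: state=(-1.433, -1.183)
t=3.400: state=(-1.624, -0.723)
t=3.600: state=(-1.724, -0.280)
t=3.730: state=(-1.744, -0.030)
largest grid value and its neighbours: x(0.810)=1.20186, x(0.820)=1.20191, x(0.830)=1.20183
parabola through these three points peaks at t≈0.819 with x≈1.20191

max x = 1.202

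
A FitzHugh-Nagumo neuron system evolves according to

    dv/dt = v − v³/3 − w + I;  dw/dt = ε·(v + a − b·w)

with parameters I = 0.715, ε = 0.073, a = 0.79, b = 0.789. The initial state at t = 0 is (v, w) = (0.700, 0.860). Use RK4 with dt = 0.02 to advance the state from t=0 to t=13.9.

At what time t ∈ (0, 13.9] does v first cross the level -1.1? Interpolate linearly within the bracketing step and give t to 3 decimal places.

t = 12.229

t=0.000: state=(0.700, 0.860)
step 1 (dt=0.02): k1=(0.441, 0.059), k2=(0.442, 0.060), k3=(0.442, 0.060), k4=(0.444, 0.060); state += dt/6·(k1+2k2+2k3+k4)
t=0.020: state=(0.709, 0.861)
t=0.040: state=(0.718, 0.862)
t=0.060: state=(0.727, 0.864)
continuing one RK4 step at a time; state shown every 25 steps (Δt=0.5):
t=0.500: state=(0.935, 0.893)
t=1.000: state=(1.165, 0.934)
t=1.500: state=(1.340, 0.982)
t=2.000: state=(1.438, 1.032)
t=2.500: state=(1.477, 1.084)
t=3.000: state=(1.479, 1.135)
t=3.500: state=(1.462, 1.184)
t=4.000: state=(1.433, 1.231)
t=4.500: state=(1.399, 1.275)
t=5.000: state=(1.360, 1.317)
t=5.500: state=(1.318, 1.356)
t=6.000: state=(1.273, 1.393)
t=6.500: state=(1.225, 1.427)
t=7.000: state=(1.173, 1.458)
t=7.500: state=(1.117, 1.486)
t=8.000: state=(1.054, 1.511)
t=8.500: state=(0.983, 1.534)
t=9.000: state=(0.900, 1.552)
t=9.500: state=(0.800, 1.567)
t=10.000: state=(0.673, 1.578)
t=10.500: state=(0.501, 1.583)
t=11.000: state=(0.248, 1.580)
t=11.500: state=(-0.149, 1.566)
t=12.000: state=(-0.765, 1.534)
t=12.220: state=(-1.087, 1.513)
next step: t=12.240: state=(-1.116, 1.511) — v has crossed -1.1
linear interpolation between t=12.220 (-1.08690) and t=12.240 (-1.11595) → t≈12.229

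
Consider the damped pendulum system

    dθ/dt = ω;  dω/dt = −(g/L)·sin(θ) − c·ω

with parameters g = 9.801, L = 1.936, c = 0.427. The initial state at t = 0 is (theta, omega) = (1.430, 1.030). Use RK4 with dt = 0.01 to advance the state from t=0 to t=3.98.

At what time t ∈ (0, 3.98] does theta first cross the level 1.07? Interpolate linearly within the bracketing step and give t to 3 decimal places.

t = 0.638

t=0.000: state=(1.430, 1.030)
step 1 (dt=0.01): k1=(1.030, -5.452), k2=(1.003, -5.444), k3=(1.003, -5.444), k4=(0.976, -5.436); state += dt/6·(k1+2k2+2k3+k4)
t=0.010: state=(1.440, 0.976)
t=0.020: state=(1.450, 0.921)
t=0.030: state=(1.458, 0.867)
continuing one RK4 step at a time; state shown every 20 steps (Δt=0.2):
t=0.200: state=(1.529, -0.022)
t=0.400: state=(1.427, -0.987)
t=0.600: state=(1.142, -1.837)
t=0.630: state=(1.085, -1.949)
next step: t=0.640: state=(1.066, -1.986) — theta has crossed 1.07
linear interpolation between t=0.630 (1.08525) and t=0.640 (1.06558) → t≈0.638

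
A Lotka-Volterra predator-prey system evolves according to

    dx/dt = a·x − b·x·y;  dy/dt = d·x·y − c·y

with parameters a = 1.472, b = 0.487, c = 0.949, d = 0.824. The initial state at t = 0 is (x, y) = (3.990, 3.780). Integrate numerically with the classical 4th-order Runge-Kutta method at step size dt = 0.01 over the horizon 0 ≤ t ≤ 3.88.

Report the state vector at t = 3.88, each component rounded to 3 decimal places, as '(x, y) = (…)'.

t=0.000: state=(3.990, 3.780)
step 1 (dt=0.01): k1=(-1.472, 8.841), k2=(-1.555, 8.921), k3=(-1.555, 8.920), k4=(-1.639, 9.000); state += dt/6·(k1+2k2+2k3+k4)
t=0.010: state=(3.974, 3.869)
t=0.020: state=(3.957, 3.960)
t=0.030: state=(3.938, 4.052)
continuing one RK4 step at a time; state shown every 20 steps (Δt=0.2):
t=0.200: state=(3.372, 5.784)
t=0.400: state=(2.338, 7.674)
t=0.600: state=(1.407, 8.606)
t=0.800: state=(0.815, 8.510)
t=1.000: state=(0.493, 7.817)
t=1.200: state=(0.323, 6.905)
t=1.400: state=(0.231, 5.973)
t=1.600: state=(0.181, 5.110)
t=1.800: state=(0.154, 4.343)
t=2.000: state=(0.140, 3.680)
t=2.200: state=(0.135, 3.113)
t=2.400: state=(0.137, 2.633)
t=2.600: state=(0.145, 2.229)
t=2.800: state=(0.159, 1.890)
t=3.000: state=(0.180, 1.607)
t=3.200: state=(0.210, 1.373)
t=3.400: state=(0.248, 1.179)
t=3.600: state=(0.300, 1.020)
t=3.800: state=(0.367, 0.891)
t=3.880: state=(0.399, 0.847)

(x, y) = (0.399, 0.847)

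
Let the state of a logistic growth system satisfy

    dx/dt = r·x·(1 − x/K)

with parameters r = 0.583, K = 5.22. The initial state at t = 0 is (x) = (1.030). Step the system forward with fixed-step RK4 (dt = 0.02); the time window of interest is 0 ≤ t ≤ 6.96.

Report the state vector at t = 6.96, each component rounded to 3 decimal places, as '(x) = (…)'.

(x) = (4.877)

t=0.000: state=(1.030)
step 1 (dt=0.02): k1=(0.482), k2=(0.484), k3=(0.484), k4=(0.485); state += dt/6·(k1+2k2+2k3+k4)
t=0.020: state=(1.040)
t=0.040: state=(1.049)
t=0.060: state=(1.059)
continuing one RK4 step at a time; state shown every 25 steps (Δt=0.5):
t=0.500: state=(1.292)
t=1.000: state=(1.596)
t=1.500: state=(1.936)
t=2.000: state=(2.302)
t=2.500: state=(2.681)
t=3.000: state=(3.057)
t=3.500: state=(3.415)
t=4.000: state=(3.742)
t=4.500: state=(4.031)
t=5.000: state=(4.277)
t=5.500: state=(4.482)
t=6.000: state=(4.648)
t=6.500: state=(4.780)
t=6.960: state=(4.877)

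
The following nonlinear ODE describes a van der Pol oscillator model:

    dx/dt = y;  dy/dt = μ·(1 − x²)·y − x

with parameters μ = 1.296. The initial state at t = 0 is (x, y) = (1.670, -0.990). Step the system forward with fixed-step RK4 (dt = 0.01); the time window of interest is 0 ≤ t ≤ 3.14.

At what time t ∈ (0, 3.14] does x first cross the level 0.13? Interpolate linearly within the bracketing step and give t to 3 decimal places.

t=0.000: state=(1.670, -0.990)
step 1 (dt=0.01): k1=(-0.990, 0.625), k2=(-0.987, 0.602), k3=(-0.987, 0.602), k4=(-0.984, 0.579); state += dt/6·(k1+2k2+2k3+k4)
t=0.010: state=(1.660, -0.984)
t=0.020: state=(1.650, -0.978)
t=0.030: state=(1.641, -0.973)
continuing one RK4 step at a time; state shown every 20 steps (Δt=0.2):
t=0.200: state=(1.479, -0.938)
t=0.400: state=(1.288, -0.988)
t=0.600: state=(1.079, -1.115)
t=0.800: state=(0.836, -1.332)
t=1.000: state=(0.538, -1.672)
t=1.200: state=(0.156, -2.172)
t=1.210: state=(0.135, -2.201)
next step: t=1.220: state=(0.112, -2.231) — x has crossed 0.13
linear interpolation between t=1.210 (0.13453) and t=1.220 (0.11237) → t≈1.212

t = 1.212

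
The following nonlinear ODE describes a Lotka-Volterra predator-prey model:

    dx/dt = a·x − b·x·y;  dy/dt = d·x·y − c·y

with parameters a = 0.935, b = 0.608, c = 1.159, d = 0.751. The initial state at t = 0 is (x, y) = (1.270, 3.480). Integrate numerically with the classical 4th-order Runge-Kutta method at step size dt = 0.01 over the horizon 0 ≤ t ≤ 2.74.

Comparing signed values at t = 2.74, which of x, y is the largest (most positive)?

t=0.000: state=(1.270, 3.480)
step 1 (dt=0.01): k1=(-1.500, -0.714), k2=(-1.488, -0.733), k3=(-1.488, -0.733), k4=(-1.477, -0.752); state += dt/6·(k1+2k2+2k3+k4)
t=0.010: state=(1.255, 3.473)
t=0.020: state=(1.240, 3.465)
t=0.030: state=(1.226, 3.457)
continuing one RK4 step at a time; state shown every 10 steps (Δt=0.1):
t=0.100: state=(1.131, 3.391)
t=0.200: state=(1.014, 3.273)
t=0.300: state=(0.917, 3.134)
t=0.400: state=(0.836, 2.980)
t=0.500: state=(0.769, 2.819)
t=0.600: state=(0.715, 2.654)
t=0.700: state=(0.672, 2.490)
t=0.800: state=(0.637, 2.329)
t=0.900: state=(0.610, 2.173)
t=1.000: state=(0.590, 2.025)
t=1.100: state=(0.575, 1.883)
t=1.200: state=(0.565, 1.751)
t=1.300: state=(0.560, 1.626)
t=1.400: state=(0.559, 1.510)
t=1.500: state=(0.562, 1.403)
t=1.600: state=(0.568, 1.304)
t=1.700: state=(0.578, 1.212)
t=1.800: state=(0.591, 1.128)
t=1.900: state=(0.607, 1.050)
t=2.000: state=(0.627, 0.980)
t=2.100: state=(0.650, 0.916)
t=2.200: state=(0.676, 0.857)
t=2.300: state=(0.706, 0.804)
t=2.400: state=(0.739, 0.756)
t=2.500: state=(0.776, 0.712)
t=2.600: state=(0.817, 0.674)
t=2.700: state=(0.862, 0.639)
t=2.740: state=(0.882, 0.626)
compare at T: x=0.882, y=0.626

largest component: x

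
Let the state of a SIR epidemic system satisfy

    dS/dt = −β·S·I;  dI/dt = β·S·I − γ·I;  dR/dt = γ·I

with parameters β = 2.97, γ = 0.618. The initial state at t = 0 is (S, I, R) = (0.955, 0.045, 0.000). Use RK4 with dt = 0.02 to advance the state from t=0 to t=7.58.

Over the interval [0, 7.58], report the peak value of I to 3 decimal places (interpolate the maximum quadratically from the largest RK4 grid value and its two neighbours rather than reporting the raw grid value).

max I = 0.475

t=0.000: state=(0.955, 0.045, 0.000)
step 1 (dt=0.02): k1=(-0.128, 0.100, 0.028), k2=(-0.130, 0.102, 0.028), k3=(-0.130, 0.102, 0.028), k4=(-0.133, 0.104, 0.029); state += dt/6·(k1+2k2+2k3+k4)
t=0.020: state=(0.952, 0.047, 0.001)
t=0.040: state=(0.950, 0.049, 0.001)
t=0.060: state=(0.947, 0.051, 0.002)
continuing one RK4 step at a time; state shown every 25 steps (Δt=0.5):
t=0.500: state=(0.848, 0.128, 0.025)
t=1.000: state=(0.629, 0.284, 0.087)
t=1.500: state=(0.365, 0.435, 0.200)
t=2.000: state=(0.183, 0.473, 0.343)
t=2.500: state=(0.094, 0.423, 0.483)
t=3.000: state=(0.053, 0.345, 0.602)
t=3.500: state=(0.034, 0.270, 0.697)
t=4.000: state=(0.024, 0.206, 0.770)
t=4.500: state=(0.018, 0.156, 0.826)
t=5.000: state=(0.015, 0.118, 0.868)
t=5.500: state=(0.013, 0.088, 0.899)
t=6.000: state=(0.011, 0.066, 0.923)
t=6.500: state=(0.010, 0.049, 0.941)
t=7.000: state=(0.010, 0.037, 0.954)
t=7.500: state=(0.009, 0.027, 0.963)
t=7.580: state=(0.009, 0.026, 0.965)
largest grid value and its neighbours: I(1.900)=0.47483, I(1.920)=0.47483, I(1.940)=0.47467
parabola through these three points peaks at t≈1.911 with I≈0.47485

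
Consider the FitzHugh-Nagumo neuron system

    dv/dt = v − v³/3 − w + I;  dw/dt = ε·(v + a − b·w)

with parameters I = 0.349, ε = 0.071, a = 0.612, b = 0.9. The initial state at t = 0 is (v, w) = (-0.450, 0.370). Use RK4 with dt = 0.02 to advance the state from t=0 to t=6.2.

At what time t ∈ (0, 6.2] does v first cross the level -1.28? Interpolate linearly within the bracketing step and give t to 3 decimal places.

t=0.000: state=(-0.450, 0.370)
step 1 (dt=0.02): k1=(-0.441, -0.012), k2=(-0.444, -0.012), k3=(-0.444, -0.012), k4=(-0.447, -0.013); state += dt/6·(k1+2k2+2k3+k4)
t=0.020: state=(-0.459, 0.370)
t=0.040: state=(-0.468, 0.369)
t=0.060: state=(-0.477, 0.369)
continuing one RK4 step at a time; state shown every 25 steps (Δt=0.5):
t=0.500: state=(-0.712, 0.360)
t=1.000: state=(-1.034, 0.339)
t=1.400: state=(-1.279, 0.315)
next step: t=1.420: state=(-1.290, 0.314) — v has crossed -1.28
linear interpolation between t=1.400 (-1.27944) and t=1.420 (-1.29031) → t≈1.401

t = 1.401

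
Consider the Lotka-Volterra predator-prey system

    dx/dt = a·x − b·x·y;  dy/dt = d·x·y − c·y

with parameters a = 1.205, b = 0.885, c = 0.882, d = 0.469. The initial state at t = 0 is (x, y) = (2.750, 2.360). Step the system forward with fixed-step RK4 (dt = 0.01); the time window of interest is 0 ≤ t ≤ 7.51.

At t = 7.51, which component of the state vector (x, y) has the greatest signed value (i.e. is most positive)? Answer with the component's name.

t=0.000: state=(2.750, 2.360)
step 1 (dt=0.01): k1=(-2.430, 0.962), k2=(-2.431, 0.951), k3=(-2.431, 0.951), k4=(-2.431, 0.939); state += dt/6·(k1+2k2+2k3+k4)
t=0.010: state=(2.726, 2.370)
t=0.020: state=(2.701, 2.379)
t=0.030: state=(2.677, 2.388)
continuing one RK4 step at a time; state shown every 25 steps (Δt=0.25):
t=0.250: state=(2.159, 2.523)
t=0.500: state=(1.664, 2.529)
t=0.750: state=(1.300, 2.411)
t=1.000: state=(1.052, 2.217)
t=1.250: state=(0.892, 1.992)
t=1.500: state=(0.796, 1.763)
t=1.750: state=(0.746, 1.547)
t=2.000: state=(0.732, 1.353)
t=2.250: state=(0.748, 1.183)
t=2.500: state=(0.791, 1.039)
t=2.750: state=(0.861, 0.917)
t=3.000: state=(0.961, 0.819)
t=3.250: state=(1.093, 0.740)
t=3.500: state=(1.263, 0.682)
t=3.750: state=(1.475, 0.642)
t=4.000: state=(1.735, 0.621)
t=4.250: state=(2.044, 0.621)
t=4.500: state=(2.402, 0.646)
t=4.750: state=(2.798, 0.703)
t=5.000: state=(3.205, 0.802)
t=5.250: state=(3.570, 0.958)
t=5.500: state=(3.811, 1.186)
t=5.750: state=(3.835, 1.493)
t=6.000: state=(3.580, 1.855)
t=6.250: state=(3.085, 2.204)
t=6.500: state=(2.485, 2.451)
t=6.750: state=(1.927, 2.544)
t=7.000: state=(1.489, 2.490)
t=7.250: state=(1.179, 2.332)
t=7.500: state=(0.973, 2.121)
t=7.510: state=(0.966, 2.112)
compare at T: x=0.966, y=2.112

largest component: y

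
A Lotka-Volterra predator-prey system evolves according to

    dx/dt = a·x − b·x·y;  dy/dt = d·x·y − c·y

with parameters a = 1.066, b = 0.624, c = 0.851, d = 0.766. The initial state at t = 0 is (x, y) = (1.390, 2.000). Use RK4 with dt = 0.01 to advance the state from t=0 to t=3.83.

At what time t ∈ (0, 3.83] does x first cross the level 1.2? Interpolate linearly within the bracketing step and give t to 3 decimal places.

t = 0.595

t=0.000: state=(1.390, 2.000)
step 1 (dt=0.01): k1=(-0.253, 0.427), k2=(-0.255, 0.426), k3=(-0.255, 0.426), k4=(-0.256, 0.424); state += dt/6·(k1+2k2+2k3+k4)
t=0.010: state=(1.387, 2.004)
t=0.020: state=(1.385, 2.008)
t=0.030: state=(1.382, 2.013)
continuing one RK4 step at a time; state shown every 20 steps (Δt=0.2):
t=0.200: state=(1.334, 2.079)
t=0.400: state=(1.268, 2.140)
t=0.590: state=(1.202, 2.179)
next step: t=0.600: state=(1.198, 2.181) — x has crossed 1.2
linear interpolation between t=0.590 (1.20187) and t=0.600 (1.19833) → t≈0.595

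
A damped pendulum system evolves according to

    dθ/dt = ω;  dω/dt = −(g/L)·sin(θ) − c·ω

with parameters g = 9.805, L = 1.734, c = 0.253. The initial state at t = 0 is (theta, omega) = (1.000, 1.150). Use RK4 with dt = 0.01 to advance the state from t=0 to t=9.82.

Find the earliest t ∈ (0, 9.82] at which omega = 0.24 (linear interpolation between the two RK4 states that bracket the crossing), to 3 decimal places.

t=0.000: state=(1.000, 1.150)
step 1 (dt=0.01): k1=(1.150, -5.049), k2=(1.125, -5.060), k3=(1.125, -5.060), k4=(1.099, -5.070); state += dt/6·(k1+2k2+2k3+k4)
t=0.010: state=(1.011, 1.099)
t=0.020: state=(1.022, 1.049)
t=0.030: state=(1.032, 0.998)
t=0.170: state=(1.121, 0.275)
next step: t=0.180: state=(1.124, 0.224) — omega has crossed 0.24
linear interpolation between t=0.170 (0.27515) and t=0.180 (0.22356) → t≈0.177

t = 0.177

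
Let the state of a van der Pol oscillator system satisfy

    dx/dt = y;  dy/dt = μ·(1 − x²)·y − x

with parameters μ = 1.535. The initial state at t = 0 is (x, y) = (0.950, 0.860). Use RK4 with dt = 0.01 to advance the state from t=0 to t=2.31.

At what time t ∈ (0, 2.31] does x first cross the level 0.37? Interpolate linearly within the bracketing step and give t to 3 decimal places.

t=0.000: state=(0.950, 0.860)
step 1 (dt=0.01): k1=(0.860, -0.821), k2=(0.856, -0.837), k3=(0.856, -0.837), k4=(0.852, -0.852); state += dt/6·(k1+2k2+2k3+k4)
t=0.010: state=(0.959, 0.852)
t=0.020: state=(0.967, 0.843)
t=0.030: state=(0.975, 0.834)
continuing one RK4 step at a time; state shown every 10 steps (Δt=0.1):
t=0.100: state=(1.031, 0.763)
t=0.200: state=(1.102, 0.641)
t=0.300: state=(1.159, 0.504)
t=0.400: state=(1.202, 0.359)
t=0.500: state=(1.231, 0.216)
t=0.600: state=(1.246, 0.080)
t=0.700: state=(1.247, -0.046)
t=0.800: state=(1.237, -0.161)
t=0.900: state=(1.216, -0.267)
t=1.000: state=(1.184, -0.366)
t=1.100: state=(1.142, -0.460)
t=1.200: state=(1.092, -0.553)
t=1.300: state=(1.032, -0.647)
t=1.400: state=(0.962, -0.747)
t=1.500: state=(0.882, -0.858)
t=1.600: state=(0.790, -0.984)
t=1.700: state=(0.684, -1.132)
t=1.800: state=(0.563, -1.308)
t=1.900: state=(0.422, -1.522)
t=1.930: state=(0.375, -1.594)
next step: t=1.940: state=(0.359, -1.619) — x has crossed 0.37
linear interpolation between t=1.930 (0.37481) and t=1.940 (0.35875) → t≈1.933

t = 1.933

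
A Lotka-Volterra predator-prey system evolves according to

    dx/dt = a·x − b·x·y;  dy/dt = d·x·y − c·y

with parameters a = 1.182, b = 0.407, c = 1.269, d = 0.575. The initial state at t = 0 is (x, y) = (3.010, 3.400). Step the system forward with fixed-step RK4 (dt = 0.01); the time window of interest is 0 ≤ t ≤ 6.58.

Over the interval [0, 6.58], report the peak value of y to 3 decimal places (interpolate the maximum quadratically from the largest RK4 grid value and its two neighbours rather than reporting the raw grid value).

t=0.000: state=(3.010, 3.400)
step 1 (dt=0.01): k1=(-0.607, 1.570), k2=(-0.616, 1.568), k3=(-0.616, 1.568), k4=(-0.625, 1.565); state += dt/6·(k1+2k2+2k3+k4)
t=0.010: state=(3.004, 3.416)
t=0.020: state=(2.997, 3.431)
t=0.030: state=(2.991, 3.447)
continuing one RK4 step at a time; state shown every 25 steps (Δt=0.25):
t=0.250: state=(2.808, 3.765)
t=0.500: state=(2.535, 4.027)
t=0.750: state=(2.246, 4.134)
t=1.000: state=(1.985, 4.078)
t=1.250: state=(1.777, 3.889)
t=1.500: state=(1.629, 3.614)
t=1.750: state=(1.540, 3.303)
t=2.000: state=(1.502, 2.991)
t=2.250: state=(1.511, 2.703)
t=2.500: state=(1.563, 2.454)
t=2.750: state=(1.654, 2.250)
t=3.000: state=(1.782, 2.097)
t=3.250: state=(1.946, 1.995)
t=3.500: state=(2.141, 1.948)
t=3.750: state=(2.359, 1.960)
t=4.000: state=(2.589, 2.036)
t=4.250: state=(2.808, 2.186)
t=4.500: state=(2.988, 2.416)
t=4.750: state=(3.093, 2.726)
t=5.000: state=(3.091, 3.101)
t=5.250: state=(2.969, 3.495)
t=5.500: state=(2.745, 3.842)
t=5.750: state=(2.464, 4.069)
t=6.000: state=(2.178, 4.135)
t=6.250: state=(1.928, 4.042)
t=6.500: state=(1.735, 3.827)
t=6.580: state=(1.686, 3.741)
largest grid value and its neighbours: y(5.960)=4.13586, y(5.970)=4.13608, y(5.980)=4.13605
parabola through these three points peaks at t≈5.974 with y≈4.13610

max y = 4.136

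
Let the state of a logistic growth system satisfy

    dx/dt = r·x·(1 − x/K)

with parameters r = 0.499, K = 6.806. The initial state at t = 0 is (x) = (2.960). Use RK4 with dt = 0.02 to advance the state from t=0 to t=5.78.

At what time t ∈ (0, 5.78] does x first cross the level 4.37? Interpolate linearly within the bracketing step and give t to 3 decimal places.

t = 1.696

t=0.000: state=(2.960)
step 1 (dt=0.02): k1=(0.835), k2=(0.835), k3=(0.835), k4=(0.836); state += dt/6·(k1+2k2+2k3+k4)
t=0.020: state=(2.977)
t=0.040: state=(2.993)
t=0.060: state=(3.010)
continuing one RK4 step at a time; state shown every 10 steps (Δt=0.2):
t=0.200: state=(3.128)
t=0.400: state=(3.297)
t=0.600: state=(3.467)
t=0.800: state=(3.636)
t=1.000: state=(3.805)
t=1.200: state=(3.971)
t=1.400: state=(4.135)
t=1.600: state=(4.295)
t=1.680: state=(4.358)
next step: t=1.700: state=(4.373) — x has crossed 4.37
linear interpolation between t=1.680 (4.35758) and t=1.700 (4.37321) → t≈1.696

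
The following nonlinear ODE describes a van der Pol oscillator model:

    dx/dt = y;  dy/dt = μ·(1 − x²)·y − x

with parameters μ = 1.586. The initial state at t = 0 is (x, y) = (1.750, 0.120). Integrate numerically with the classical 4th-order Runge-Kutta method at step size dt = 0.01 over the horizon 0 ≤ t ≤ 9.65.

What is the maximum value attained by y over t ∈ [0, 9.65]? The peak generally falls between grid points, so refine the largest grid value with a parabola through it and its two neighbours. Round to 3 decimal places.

t=0.000: state=(1.750, 0.120)
step 1 (dt=0.01): k1=(0.120, -2.143), k2=(0.109, -2.108), k3=(0.109, -2.109), k4=(0.099, -2.075); state += dt/6·(k1+2k2+2k3+k4)
t=0.010: state=(1.751, 0.099)
t=0.020: state=(1.752, 0.078)
t=0.030: state=(1.753, 0.059)
continuing one RK4 step at a time; state shown every 50 steps (Δt=0.5):
t=0.500: state=(1.643, -0.419)
t=1.000: state=(1.378, -0.638)
t=1.500: state=(0.984, -0.981)
t=2.000: state=(0.303, -1.913)
t=2.500: state=(-1.077, -3.266)
t=3.000: state=(-1.994, -0.356)
t=3.500: state=(-1.931, 0.354)
t=4.000: state=(-1.718, 0.483)
t=4.500: state=(-1.445, 0.623)
t=5.000: state=(-1.072, 0.906)
t=5.500: state=(-0.462, 1.674)
t=6.000: state=(0.789, 3.301)
t=6.500: state=(1.949, 0.741)
t=7.000: state=(1.962, -0.314)
t=7.500: state=(1.761, -0.463)
t=8.000: state=(1.500, -0.591)
t=8.500: state=(1.152, -0.835)
t=9.000: state=(0.605, -1.463)
t=9.500: state=(-0.496, -3.090)
t=9.650: state=(-0.984, -3.314)
largest grid value and its neighbours: y(6.030)=3.32237, y(6.040)=3.32289, y(6.050)=3.31985
parabola through these three points peaks at t≈6.036 with y≈3.32312

max y = 3.323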